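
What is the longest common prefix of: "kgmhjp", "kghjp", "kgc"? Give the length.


Words: kgmhjp, kghjp, kgc
  Position 0: all 'k' => match
  Position 1: all 'g' => match
  Position 2: ('m', 'h', 'c') => mismatch, stop
LCP = "kg" (length 2)

2


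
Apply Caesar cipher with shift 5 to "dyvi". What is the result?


Caesar cipher: shift "dyvi" by 5
  'd' (pos 3) + 5 = pos 8 = 'i'
  'y' (pos 24) + 5 = pos 3 = 'd'
  'v' (pos 21) + 5 = pos 0 = 'a'
  'i' (pos 8) + 5 = pos 13 = 'n'
Result: idan

idan


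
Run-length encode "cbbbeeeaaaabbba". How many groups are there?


Input: cbbbeeeaaaabbba
Scanning for consecutive runs:
  Group 1: 'c' x 1 (positions 0-0)
  Group 2: 'b' x 3 (positions 1-3)
  Group 3: 'e' x 3 (positions 4-6)
  Group 4: 'a' x 4 (positions 7-10)
  Group 5: 'b' x 3 (positions 11-13)
  Group 6: 'a' x 1 (positions 14-14)
Total groups: 6

6


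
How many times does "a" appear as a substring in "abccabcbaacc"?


Searching for "a" in "abccabcbaacc"
Scanning each position:
  Position 0: "a" => MATCH
  Position 1: "b" => no
  Position 2: "c" => no
  Position 3: "c" => no
  Position 4: "a" => MATCH
  Position 5: "b" => no
  Position 6: "c" => no
  Position 7: "b" => no
  Position 8: "a" => MATCH
  Position 9: "a" => MATCH
  Position 10: "c" => no
  Position 11: "c" => no
Total occurrences: 4

4


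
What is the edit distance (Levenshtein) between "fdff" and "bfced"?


Computing edit distance: "fdff" -> "bfced"
DP table:
           b    f    c    e    d
      0    1    2    3    4    5
  f   1    1    1    2    3    4
  d   2    2    2    2    3    3
  f   3    3    2    3    3    4
  f   4    4    3    3    4    4
Edit distance = dp[4][5] = 4

4


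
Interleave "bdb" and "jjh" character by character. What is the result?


Interleaving "bdb" and "jjh":
  Position 0: 'b' from first, 'j' from second => "bj"
  Position 1: 'd' from first, 'j' from second => "dj"
  Position 2: 'b' from first, 'h' from second => "bh"
Result: bjdjbh

bjdjbh


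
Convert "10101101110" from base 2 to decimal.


Input: "10101101110" in base 2
Positional expansion:
  Digit '1' (value 1) x 2^10 = 1024
  Digit '0' (value 0) x 2^9 = 0
  Digit '1' (value 1) x 2^8 = 256
  Digit '0' (value 0) x 2^7 = 0
  Digit '1' (value 1) x 2^6 = 64
  Digit '1' (value 1) x 2^5 = 32
  Digit '0' (value 0) x 2^4 = 0
  Digit '1' (value 1) x 2^3 = 8
  Digit '1' (value 1) x 2^2 = 4
  Digit '1' (value 1) x 2^1 = 2
  Digit '0' (value 0) x 2^0 = 0
Sum = 1390

1390


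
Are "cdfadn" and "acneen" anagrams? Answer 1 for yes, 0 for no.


Strings: "cdfadn", "acneen"
Sorted first:  acddfn
Sorted second: aceenn
Differ at position 2: 'd' vs 'e' => not anagrams

0


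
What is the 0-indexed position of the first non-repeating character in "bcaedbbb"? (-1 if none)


Input: bcaedbbb
Character frequencies:
  'a': 1
  'b': 4
  'c': 1
  'd': 1
  'e': 1
Scanning left to right for freq == 1:
  Position 0 ('b'): freq=4, skip
  Position 1 ('c'): unique! => answer = 1

1


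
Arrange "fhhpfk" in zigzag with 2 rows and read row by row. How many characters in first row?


Zigzag "fhhpfk" into 2 rows:
Placing characters:
  'f' => row 0
  'h' => row 1
  'h' => row 0
  'p' => row 1
  'f' => row 0
  'k' => row 1
Rows:
  Row 0: "fhf"
  Row 1: "hpk"
First row length: 3

3


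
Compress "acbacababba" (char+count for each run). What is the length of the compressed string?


Input: acbacababba
Runs:
  'a' x 1 => "a1"
  'c' x 1 => "c1"
  'b' x 1 => "b1"
  'a' x 1 => "a1"
  'c' x 1 => "c1"
  'a' x 1 => "a1"
  'b' x 1 => "b1"
  'a' x 1 => "a1"
  'b' x 2 => "b2"
  'a' x 1 => "a1"
Compressed: "a1c1b1a1c1a1b1a1b2a1"
Compressed length: 20

20


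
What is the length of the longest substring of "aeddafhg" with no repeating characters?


Input: "aeddafhg"
Sliding window (track last position of each char):
  Position 0 ('a'): window [0,0] length 1 -- new best
  Position 1 ('e'): window [0,1] length 2 -- new best
  Position 2 ('d'): window [0,2] length 3 -- new best
  Position 3 ('d'): repeat (last at 2), move window start to 3
  Position 3 ('d'): window [3,3] length 1
  Position 4 ('a'): window [3,4] length 2
  Position 5 ('f'): window [3,5] length 3
  Position 6 ('h'): window [3,6] length 4 -- new best
  Position 7 ('g'): window [3,7] length 5 -- new best
Longest substring with no repeats: "dafhg" with length 5

5


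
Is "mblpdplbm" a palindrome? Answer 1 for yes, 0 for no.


Input: mblpdplbm
Reversed: mblpdplbm
  Compare pos 0 ('m') with pos 8 ('m'): match
  Compare pos 1 ('b') with pos 7 ('b'): match
  Compare pos 2 ('l') with pos 6 ('l'): match
  Compare pos 3 ('p') with pos 5 ('p'): match
Result: palindrome

1


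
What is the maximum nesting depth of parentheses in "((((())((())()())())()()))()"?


Input: "((((())((())()())())()()))()"
Tracking depth:
  Position 0 '(': depth becomes 1
  Position 1 '(': depth becomes 2
  Position 2 '(': depth becomes 3
  Position 3 '(': depth becomes 4
  Position 4 '(': depth becomes 5
  Position 5 ')': depth becomes 4
  Position 6 ')': depth becomes 3
  Position 7 '(': depth becomes 4
  Position 8 '(': depth becomes 5
  Position 9 '(': depth becomes 6
  Position 10 ')': depth becomes 5
  Position 11 ')': depth becomes 4
  Position 12 '(': depth becomes 5
  Position 13 ')': depth becomes 4
  Position 14 '(': depth becomes 5
  Position 15 ')': depth becomes 4
  Position 16 ')': depth becomes 3
  Position 17 '(': depth becomes 4
  Position 18 ')': depth becomes 3
  Position 19 ')': depth becomes 2
  Position 20 '(': depth becomes 3
  Position 21 ')': depth becomes 2
  Position 22 '(': depth becomes 3
  Position 23 ')': depth becomes 2
  Position 24 ')': depth becomes 1
  Position 25 ')': depth becomes 0
  Position 26 '(': depth becomes 1
  Position 27 ')': depth becomes 0
Maximum depth reached: 6

6


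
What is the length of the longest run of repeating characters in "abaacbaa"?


Input: "abaacbaa"
Scanning for longest run:
  Position 1 ('b'): new char, reset run to 1
  Position 2 ('a'): new char, reset run to 1
  Position 3 ('a'): continues run of 'a', length=2
  Position 4 ('c'): new char, reset run to 1
  Position 5 ('b'): new char, reset run to 1
  Position 6 ('a'): new char, reset run to 1
  Position 7 ('a'): continues run of 'a', length=2
Longest run: 'a' with length 2

2


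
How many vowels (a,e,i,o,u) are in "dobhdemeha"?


Input: dobhdemeha
Checking each character:
  'd' at position 0: consonant
  'o' at position 1: vowel (running total: 1)
  'b' at position 2: consonant
  'h' at position 3: consonant
  'd' at position 4: consonant
  'e' at position 5: vowel (running total: 2)
  'm' at position 6: consonant
  'e' at position 7: vowel (running total: 3)
  'h' at position 8: consonant
  'a' at position 9: vowel (running total: 4)
Total vowels: 4

4


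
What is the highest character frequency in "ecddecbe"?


Input: ecddecbe
Character counts:
  'b': 1
  'c': 2
  'd': 2
  'e': 3
Maximum frequency: 3

3


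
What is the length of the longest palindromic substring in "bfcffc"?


Input: "bfcffc"
Checking substrings for palindromes:
  [2:6] "cffc" (len 4) => palindrome
  [1:4] "fcf" (len 3) => palindrome
  [3:5] "ff" (len 2) => palindrome
Longest palindromic substring: "cffc" with length 4

4


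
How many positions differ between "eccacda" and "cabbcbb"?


Comparing "eccacda" and "cabbcbb" position by position:
  Position 0: 'e' vs 'c' => DIFFER
  Position 1: 'c' vs 'a' => DIFFER
  Position 2: 'c' vs 'b' => DIFFER
  Position 3: 'a' vs 'b' => DIFFER
  Position 4: 'c' vs 'c' => same
  Position 5: 'd' vs 'b' => DIFFER
  Position 6: 'a' vs 'b' => DIFFER
Positions that differ: 6

6


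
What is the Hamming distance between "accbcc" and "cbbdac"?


Comparing "accbcc" and "cbbdac" position by position:
  Position 0: 'a' vs 'c' => differ
  Position 1: 'c' vs 'b' => differ
  Position 2: 'c' vs 'b' => differ
  Position 3: 'b' vs 'd' => differ
  Position 4: 'c' vs 'a' => differ
  Position 5: 'c' vs 'c' => same
Total differences (Hamming distance): 5

5


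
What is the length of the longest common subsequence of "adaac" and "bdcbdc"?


LCS of "adaac" and "bdcbdc"
DP table:
           b    d    c    b    d    c
      0    0    0    0    0    0    0
  a   0    0    0    0    0    0    0
  d   0    0    1    1    1    1    1
  a   0    0    1    1    1    1    1
  a   0    0    1    1    1    1    1
  c   0    0    1    2    2    2    2
LCS length = dp[5][6] = 2

2


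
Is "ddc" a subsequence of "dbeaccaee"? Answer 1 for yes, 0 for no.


Check if "ddc" is a subsequence of "dbeaccaee"
Greedy scan:
  Position 0 ('d'): matches sub[0] = 'd'
  Position 1 ('b'): no match needed
  Position 2 ('e'): no match needed
  Position 3 ('a'): no match needed
  Position 4 ('c'): no match needed
  Position 5 ('c'): no match needed
  Position 6 ('a'): no match needed
  Position 7 ('e'): no match needed
  Position 8 ('e'): no match needed
Only matched 1/3 characters => not a subsequence

0


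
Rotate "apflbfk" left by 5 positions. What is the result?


Input: "apflbfk", rotate left by 5
First 5 characters: "apflb"
Remaining characters: "fk"
Concatenate remaining + first: "fk" + "apflb" = "fkapflb"

fkapflb


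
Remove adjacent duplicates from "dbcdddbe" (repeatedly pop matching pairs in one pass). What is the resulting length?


Input: dbcdddbe
Stack-based adjacent duplicate removal:
  Read 'd': push. Stack: d
  Read 'b': push. Stack: db
  Read 'c': push. Stack: dbc
  Read 'd': push. Stack: dbcd
  Read 'd': matches stack top 'd' => pop. Stack: dbc
  Read 'd': push. Stack: dbcd
  Read 'b': push. Stack: dbcdb
  Read 'e': push. Stack: dbcdbe
Final stack: "dbcdbe" (length 6)

6


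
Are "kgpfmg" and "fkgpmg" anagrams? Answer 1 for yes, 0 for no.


Strings: "kgpfmg", "fkgpmg"
Sorted first:  fggkmp
Sorted second: fggkmp
Sorted forms match => anagrams

1


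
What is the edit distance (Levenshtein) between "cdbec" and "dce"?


Computing edit distance: "cdbec" -> "dce"
DP table:
           d    c    e
      0    1    2    3
  c   1    1    1    2
  d   2    1    2    2
  b   3    2    2    3
  e   4    3    3    2
  c   5    4    3    3
Edit distance = dp[5][3] = 3

3


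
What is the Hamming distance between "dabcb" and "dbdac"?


Comparing "dabcb" and "dbdac" position by position:
  Position 0: 'd' vs 'd' => same
  Position 1: 'a' vs 'b' => differ
  Position 2: 'b' vs 'd' => differ
  Position 3: 'c' vs 'a' => differ
  Position 4: 'b' vs 'c' => differ
Total differences (Hamming distance): 4

4


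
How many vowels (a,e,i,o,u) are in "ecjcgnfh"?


Input: ecjcgnfh
Checking each character:
  'e' at position 0: vowel (running total: 1)
  'c' at position 1: consonant
  'j' at position 2: consonant
  'c' at position 3: consonant
  'g' at position 4: consonant
  'n' at position 5: consonant
  'f' at position 6: consonant
  'h' at position 7: consonant
Total vowels: 1

1


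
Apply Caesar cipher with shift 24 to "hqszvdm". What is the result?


Caesar cipher: shift "hqszvdm" by 24
  'h' (pos 7) + 24 = pos 5 = 'f'
  'q' (pos 16) + 24 = pos 14 = 'o'
  's' (pos 18) + 24 = pos 16 = 'q'
  'z' (pos 25) + 24 = pos 23 = 'x'
  'v' (pos 21) + 24 = pos 19 = 't'
  'd' (pos 3) + 24 = pos 1 = 'b'
  'm' (pos 12) + 24 = pos 10 = 'k'
Result: foqxtbk

foqxtbk


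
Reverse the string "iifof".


Input: iifof
Reading characters right to left:
  Position 4: 'f'
  Position 3: 'o'
  Position 2: 'f'
  Position 1: 'i'
  Position 0: 'i'
Reversed: fofii

fofii


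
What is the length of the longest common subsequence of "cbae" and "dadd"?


LCS of "cbae" and "dadd"
DP table:
           d    a    d    d
      0    0    0    0    0
  c   0    0    0    0    0
  b   0    0    0    0    0
  a   0    0    1    1    1
  e   0    0    1    1    1
LCS length = dp[4][4] = 1

1


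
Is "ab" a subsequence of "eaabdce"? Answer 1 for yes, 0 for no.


Check if "ab" is a subsequence of "eaabdce"
Greedy scan:
  Position 0 ('e'): no match needed
  Position 1 ('a'): matches sub[0] = 'a'
  Position 2 ('a'): no match needed
  Position 3 ('b'): matches sub[1] = 'b'
  Position 4 ('d'): no match needed
  Position 5 ('c'): no match needed
  Position 6 ('e'): no match needed
All 2 characters matched => is a subsequence

1


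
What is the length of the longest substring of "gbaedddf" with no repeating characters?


Input: "gbaedddf"
Sliding window (track last position of each char):
  Position 0 ('g'): window [0,0] length 1 -- new best
  Position 1 ('b'): window [0,1] length 2 -- new best
  Position 2 ('a'): window [0,2] length 3 -- new best
  Position 3 ('e'): window [0,3] length 4 -- new best
  Position 4 ('d'): window [0,4] length 5 -- new best
  Position 5 ('d'): repeat (last at 4), move window start to 5
  Position 5 ('d'): window [5,5] length 1
  Position 6 ('d'): repeat (last at 5), move window start to 6
  Position 6 ('d'): window [6,6] length 1
  Position 7 ('f'): window [6,7] length 2
Longest substring with no repeats: "gbaed" with length 5

5


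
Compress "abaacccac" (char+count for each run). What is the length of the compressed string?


Input: abaacccac
Runs:
  'a' x 1 => "a1"
  'b' x 1 => "b1"
  'a' x 2 => "a2"
  'c' x 3 => "c3"
  'a' x 1 => "a1"
  'c' x 1 => "c1"
Compressed: "a1b1a2c3a1c1"
Compressed length: 12

12


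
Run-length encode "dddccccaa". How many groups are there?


Input: dddccccaa
Scanning for consecutive runs:
  Group 1: 'd' x 3 (positions 0-2)
  Group 2: 'c' x 4 (positions 3-6)
  Group 3: 'a' x 2 (positions 7-8)
Total groups: 3

3


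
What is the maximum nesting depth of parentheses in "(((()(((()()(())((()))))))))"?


Input: "(((()(((()()(())((()))))))))"
Tracking depth:
  Position 0 '(': depth becomes 1
  Position 1 '(': depth becomes 2
  Position 2 '(': depth becomes 3
  Position 3 '(': depth becomes 4
  Position 4 ')': depth becomes 3
  Position 5 '(': depth becomes 4
  Position 6 '(': depth becomes 5
  Position 7 '(': depth becomes 6
  Position 8 '(': depth becomes 7
  Position 9 ')': depth becomes 6
  Position 10 '(': depth becomes 7
  Position 11 ')': depth becomes 6
  Position 12 '(': depth becomes 7
  Position 13 '(': depth becomes 8
  Position 14 ')': depth becomes 7
  Position 15 ')': depth becomes 6
  Position 16 '(': depth becomes 7
  Position 17 '(': depth becomes 8
  Position 18 '(': depth becomes 9
  Position 19 ')': depth becomes 8
  Position 20 ')': depth becomes 7
  Position 21 ')': depth becomes 6
  Position 22 ')': depth becomes 5
  Position 23 ')': depth becomes 4
  Position 24 ')': depth becomes 3
  Position 25 ')': depth becomes 2
  Position 26 ')': depth becomes 1
  Position 27 ')': depth becomes 0
Maximum depth reached: 9

9


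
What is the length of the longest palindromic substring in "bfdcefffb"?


Input: "bfdcefffb"
Checking substrings for palindromes:
  [5:8] "fff" (len 3) => palindrome
  [5:7] "ff" (len 2) => palindrome
  [6:8] "ff" (len 2) => palindrome
Longest palindromic substring: "fff" with length 3

3


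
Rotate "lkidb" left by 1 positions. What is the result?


Input: "lkidb", rotate left by 1
First 1 characters: "l"
Remaining characters: "kidb"
Concatenate remaining + first: "kidb" + "l" = "kidbl"

kidbl


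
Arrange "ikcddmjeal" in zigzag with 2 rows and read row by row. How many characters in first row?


Zigzag "ikcddmjeal" into 2 rows:
Placing characters:
  'i' => row 0
  'k' => row 1
  'c' => row 0
  'd' => row 1
  'd' => row 0
  'm' => row 1
  'j' => row 0
  'e' => row 1
  'a' => row 0
  'l' => row 1
Rows:
  Row 0: "icdja"
  Row 1: "kdmel"
First row length: 5

5


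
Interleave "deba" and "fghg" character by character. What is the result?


Interleaving "deba" and "fghg":
  Position 0: 'd' from first, 'f' from second => "df"
  Position 1: 'e' from first, 'g' from second => "eg"
  Position 2: 'b' from first, 'h' from second => "bh"
  Position 3: 'a' from first, 'g' from second => "ag"
Result: dfegbhag

dfegbhag


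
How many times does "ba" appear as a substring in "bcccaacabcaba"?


Searching for "ba" in "bcccaacabcaba"
Scanning each position:
  Position 0: "bc" => no
  Position 1: "cc" => no
  Position 2: "cc" => no
  Position 3: "ca" => no
  Position 4: "aa" => no
  Position 5: "ac" => no
  Position 6: "ca" => no
  Position 7: "ab" => no
  Position 8: "bc" => no
  Position 9: "ca" => no
  Position 10: "ab" => no
  Position 11: "ba" => MATCH
Total occurrences: 1

1


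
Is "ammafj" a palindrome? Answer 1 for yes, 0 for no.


Input: ammafj
Reversed: jfamma
  Compare pos 0 ('a') with pos 5 ('j'): MISMATCH
  Compare pos 1 ('m') with pos 4 ('f'): MISMATCH
  Compare pos 2 ('m') with pos 3 ('a'): MISMATCH
Result: not a palindrome

0


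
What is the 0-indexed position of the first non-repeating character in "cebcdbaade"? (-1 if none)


Input: cebcdbaade
Character frequencies:
  'a': 2
  'b': 2
  'c': 2
  'd': 2
  'e': 2
Scanning left to right for freq == 1:
  Position 0 ('c'): freq=2, skip
  Position 1 ('e'): freq=2, skip
  Position 2 ('b'): freq=2, skip
  Position 3 ('c'): freq=2, skip
  Position 4 ('d'): freq=2, skip
  Position 5 ('b'): freq=2, skip
  Position 6 ('a'): freq=2, skip
  Position 7 ('a'): freq=2, skip
  Position 8 ('d'): freq=2, skip
  Position 9 ('e'): freq=2, skip
  No unique character found => answer = -1

-1


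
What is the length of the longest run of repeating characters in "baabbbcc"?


Input: "baabbbcc"
Scanning for longest run:
  Position 1 ('a'): new char, reset run to 1
  Position 2 ('a'): continues run of 'a', length=2
  Position 3 ('b'): new char, reset run to 1
  Position 4 ('b'): continues run of 'b', length=2
  Position 5 ('b'): continues run of 'b', length=3
  Position 6 ('c'): new char, reset run to 1
  Position 7 ('c'): continues run of 'c', length=2
Longest run: 'b' with length 3

3


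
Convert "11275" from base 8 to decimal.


Input: "11275" in base 8
Positional expansion:
  Digit '1' (value 1) x 8^4 = 4096
  Digit '1' (value 1) x 8^3 = 512
  Digit '2' (value 2) x 8^2 = 128
  Digit '7' (value 7) x 8^1 = 56
  Digit '5' (value 5) x 8^0 = 5
Sum = 4797

4797


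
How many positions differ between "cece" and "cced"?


Comparing "cece" and "cced" position by position:
  Position 0: 'c' vs 'c' => same
  Position 1: 'e' vs 'c' => DIFFER
  Position 2: 'c' vs 'e' => DIFFER
  Position 3: 'e' vs 'd' => DIFFER
Positions that differ: 3

3


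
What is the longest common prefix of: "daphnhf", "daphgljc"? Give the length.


Words: daphnhf, daphgljc
  Position 0: all 'd' => match
  Position 1: all 'a' => match
  Position 2: all 'p' => match
  Position 3: all 'h' => match
  Position 4: ('n', 'g') => mismatch, stop
LCP = "daph" (length 4)

4


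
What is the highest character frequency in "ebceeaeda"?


Input: ebceeaeda
Character counts:
  'a': 2
  'b': 1
  'c': 1
  'd': 1
  'e': 4
Maximum frequency: 4

4


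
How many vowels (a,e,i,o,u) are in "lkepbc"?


Input: lkepbc
Checking each character:
  'l' at position 0: consonant
  'k' at position 1: consonant
  'e' at position 2: vowel (running total: 1)
  'p' at position 3: consonant
  'b' at position 4: consonant
  'c' at position 5: consonant
Total vowels: 1

1


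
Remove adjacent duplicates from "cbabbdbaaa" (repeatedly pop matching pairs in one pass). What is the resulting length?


Input: cbabbdbaaa
Stack-based adjacent duplicate removal:
  Read 'c': push. Stack: c
  Read 'b': push. Stack: cb
  Read 'a': push. Stack: cba
  Read 'b': push. Stack: cbab
  Read 'b': matches stack top 'b' => pop. Stack: cba
  Read 'd': push. Stack: cbad
  Read 'b': push. Stack: cbadb
  Read 'a': push. Stack: cbadba
  Read 'a': matches stack top 'a' => pop. Stack: cbadb
  Read 'a': push. Stack: cbadba
Final stack: "cbadba" (length 6)

6


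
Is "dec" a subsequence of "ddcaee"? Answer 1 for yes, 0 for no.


Check if "dec" is a subsequence of "ddcaee"
Greedy scan:
  Position 0 ('d'): matches sub[0] = 'd'
  Position 1 ('d'): no match needed
  Position 2 ('c'): no match needed
  Position 3 ('a'): no match needed
  Position 4 ('e'): matches sub[1] = 'e'
  Position 5 ('e'): no match needed
Only matched 2/3 characters => not a subsequence

0


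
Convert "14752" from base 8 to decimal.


Input: "14752" in base 8
Positional expansion:
  Digit '1' (value 1) x 8^4 = 4096
  Digit '4' (value 4) x 8^3 = 2048
  Digit '7' (value 7) x 8^2 = 448
  Digit '5' (value 5) x 8^1 = 40
  Digit '2' (value 2) x 8^0 = 2
Sum = 6634

6634


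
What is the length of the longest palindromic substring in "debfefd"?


Input: "debfefd"
Checking substrings for palindromes:
  [3:6] "fef" (len 3) => palindrome
Longest palindromic substring: "fef" with length 3

3


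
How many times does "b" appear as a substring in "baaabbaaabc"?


Searching for "b" in "baaabbaaabc"
Scanning each position:
  Position 0: "b" => MATCH
  Position 1: "a" => no
  Position 2: "a" => no
  Position 3: "a" => no
  Position 4: "b" => MATCH
  Position 5: "b" => MATCH
  Position 6: "a" => no
  Position 7: "a" => no
  Position 8: "a" => no
  Position 9: "b" => MATCH
  Position 10: "c" => no
Total occurrences: 4

4


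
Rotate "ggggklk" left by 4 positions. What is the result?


Input: "ggggklk", rotate left by 4
First 4 characters: "gggg"
Remaining characters: "klk"
Concatenate remaining + first: "klk" + "gggg" = "klkgggg"

klkgggg


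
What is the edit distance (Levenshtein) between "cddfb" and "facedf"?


Computing edit distance: "cddfb" -> "facedf"
DP table:
           f    a    c    e    d    f
      0    1    2    3    4    5    6
  c   1    1    2    2    3    4    5
  d   2    2    2    3    3    3    4
  d   3    3    3    3    4    3    4
  f   4    3    4    4    4    4    3
  b   5    4    4    5    5    5    4
Edit distance = dp[5][6] = 4

4


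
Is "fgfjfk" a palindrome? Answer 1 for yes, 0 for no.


Input: fgfjfk
Reversed: kfjfgf
  Compare pos 0 ('f') with pos 5 ('k'): MISMATCH
  Compare pos 1 ('g') with pos 4 ('f'): MISMATCH
  Compare pos 2 ('f') with pos 3 ('j'): MISMATCH
Result: not a palindrome

0


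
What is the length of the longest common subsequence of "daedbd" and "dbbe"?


LCS of "daedbd" and "dbbe"
DP table:
           d    b    b    e
      0    0    0    0    0
  d   0    1    1    1    1
  a   0    1    1    1    1
  e   0    1    1    1    2
  d   0    1    1    1    2
  b   0    1    2    2    2
  d   0    1    2    2    2
LCS length = dp[6][4] = 2

2


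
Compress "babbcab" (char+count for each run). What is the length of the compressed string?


Input: babbcab
Runs:
  'b' x 1 => "b1"
  'a' x 1 => "a1"
  'b' x 2 => "b2"
  'c' x 1 => "c1"
  'a' x 1 => "a1"
  'b' x 1 => "b1"
Compressed: "b1a1b2c1a1b1"
Compressed length: 12

12


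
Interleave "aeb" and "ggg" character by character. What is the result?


Interleaving "aeb" and "ggg":
  Position 0: 'a' from first, 'g' from second => "ag"
  Position 1: 'e' from first, 'g' from second => "eg"
  Position 2: 'b' from first, 'g' from second => "bg"
Result: agegbg

agegbg


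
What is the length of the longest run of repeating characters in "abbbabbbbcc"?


Input: "abbbabbbbcc"
Scanning for longest run:
  Position 1 ('b'): new char, reset run to 1
  Position 2 ('b'): continues run of 'b', length=2
  Position 3 ('b'): continues run of 'b', length=3
  Position 4 ('a'): new char, reset run to 1
  Position 5 ('b'): new char, reset run to 1
  Position 6 ('b'): continues run of 'b', length=2
  Position 7 ('b'): continues run of 'b', length=3
  Position 8 ('b'): continues run of 'b', length=4
  Position 9 ('c'): new char, reset run to 1
  Position 10 ('c'): continues run of 'c', length=2
Longest run: 'b' with length 4

4


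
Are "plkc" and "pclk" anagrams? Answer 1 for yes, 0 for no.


Strings: "plkc", "pclk"
Sorted first:  cklp
Sorted second: cklp
Sorted forms match => anagrams

1


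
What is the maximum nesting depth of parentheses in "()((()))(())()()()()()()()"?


Input: "()((()))(())()()()()()()()"
Tracking depth:
  Position 0 '(': depth becomes 1
  Position 1 ')': depth becomes 0
  Position 2 '(': depth becomes 1
  Position 3 '(': depth becomes 2
  Position 4 '(': depth becomes 3
  Position 5 ')': depth becomes 2
  Position 6 ')': depth becomes 1
  Position 7 ')': depth becomes 0
  Position 8 '(': depth becomes 1
  Position 9 '(': depth becomes 2
  Position 10 ')': depth becomes 1
  Position 11 ')': depth becomes 0
  Position 12 '(': depth becomes 1
  Position 13 ')': depth becomes 0
  Position 14 '(': depth becomes 1
  Position 15 ')': depth becomes 0
  Position 16 '(': depth becomes 1
  Position 17 ')': depth becomes 0
  Position 18 '(': depth becomes 1
  Position 19 ')': depth becomes 0
  Position 20 '(': depth becomes 1
  Position 21 ')': depth becomes 0
  Position 22 '(': depth becomes 1
  Position 23 ')': depth becomes 0
  Position 24 '(': depth becomes 1
  Position 25 ')': depth becomes 0
Maximum depth reached: 3

3


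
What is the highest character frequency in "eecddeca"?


Input: eecddeca
Character counts:
  'a': 1
  'c': 2
  'd': 2
  'e': 3
Maximum frequency: 3

3


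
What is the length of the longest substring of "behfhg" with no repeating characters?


Input: "behfhg"
Sliding window (track last position of each char):
  Position 0 ('b'): window [0,0] length 1 -- new best
  Position 1 ('e'): window [0,1] length 2 -- new best
  Position 2 ('h'): window [0,2] length 3 -- new best
  Position 3 ('f'): window [0,3] length 4 -- new best
  Position 4 ('h'): repeat (last at 2), move window start to 3
  Position 4 ('h'): window [3,4] length 2
  Position 5 ('g'): window [3,5] length 3
Longest substring with no repeats: "behf" with length 4

4


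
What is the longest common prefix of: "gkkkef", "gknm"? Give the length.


Words: gkkkef, gknm
  Position 0: all 'g' => match
  Position 1: all 'k' => match
  Position 2: ('k', 'n') => mismatch, stop
LCP = "gk" (length 2)

2


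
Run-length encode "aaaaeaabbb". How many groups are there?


Input: aaaaeaabbb
Scanning for consecutive runs:
  Group 1: 'a' x 4 (positions 0-3)
  Group 2: 'e' x 1 (positions 4-4)
  Group 3: 'a' x 2 (positions 5-6)
  Group 4: 'b' x 3 (positions 7-9)
Total groups: 4

4


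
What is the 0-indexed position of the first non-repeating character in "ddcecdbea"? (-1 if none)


Input: ddcecdbea
Character frequencies:
  'a': 1
  'b': 1
  'c': 2
  'd': 3
  'e': 2
Scanning left to right for freq == 1:
  Position 0 ('d'): freq=3, skip
  Position 1 ('d'): freq=3, skip
  Position 2 ('c'): freq=2, skip
  Position 3 ('e'): freq=2, skip
  Position 4 ('c'): freq=2, skip
  Position 5 ('d'): freq=3, skip
  Position 6 ('b'): unique! => answer = 6

6


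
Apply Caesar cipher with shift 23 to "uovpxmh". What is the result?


Caesar cipher: shift "uovpxmh" by 23
  'u' (pos 20) + 23 = pos 17 = 'r'
  'o' (pos 14) + 23 = pos 11 = 'l'
  'v' (pos 21) + 23 = pos 18 = 's'
  'p' (pos 15) + 23 = pos 12 = 'm'
  'x' (pos 23) + 23 = pos 20 = 'u'
  'm' (pos 12) + 23 = pos 9 = 'j'
  'h' (pos 7) + 23 = pos 4 = 'e'
Result: rlsmuje

rlsmuje


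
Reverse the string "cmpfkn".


Input: cmpfkn
Reading characters right to left:
  Position 5: 'n'
  Position 4: 'k'
  Position 3: 'f'
  Position 2: 'p'
  Position 1: 'm'
  Position 0: 'c'
Reversed: nkfpmc

nkfpmc


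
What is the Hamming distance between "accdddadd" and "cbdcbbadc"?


Comparing "accdddadd" and "cbdcbbadc" position by position:
  Position 0: 'a' vs 'c' => differ
  Position 1: 'c' vs 'b' => differ
  Position 2: 'c' vs 'd' => differ
  Position 3: 'd' vs 'c' => differ
  Position 4: 'd' vs 'b' => differ
  Position 5: 'd' vs 'b' => differ
  Position 6: 'a' vs 'a' => same
  Position 7: 'd' vs 'd' => same
  Position 8: 'd' vs 'c' => differ
Total differences (Hamming distance): 7

7


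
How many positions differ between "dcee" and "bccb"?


Comparing "dcee" and "bccb" position by position:
  Position 0: 'd' vs 'b' => DIFFER
  Position 1: 'c' vs 'c' => same
  Position 2: 'e' vs 'c' => DIFFER
  Position 3: 'e' vs 'b' => DIFFER
Positions that differ: 3

3


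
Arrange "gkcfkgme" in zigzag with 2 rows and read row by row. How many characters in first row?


Zigzag "gkcfkgme" into 2 rows:
Placing characters:
  'g' => row 0
  'k' => row 1
  'c' => row 0
  'f' => row 1
  'k' => row 0
  'g' => row 1
  'm' => row 0
  'e' => row 1
Rows:
  Row 0: "gckm"
  Row 1: "kfge"
First row length: 4

4


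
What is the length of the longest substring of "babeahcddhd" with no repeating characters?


Input: "babeahcddhd"
Sliding window (track last position of each char):
  Position 0 ('b'): window [0,0] length 1 -- new best
  Position 1 ('a'): window [0,1] length 2 -- new best
  Position 2 ('b'): repeat (last at 0), move window start to 1
  Position 2 ('b'): window [1,2] length 2
  Position 3 ('e'): window [1,3] length 3 -- new best
  Position 4 ('a'): repeat (last at 1), move window start to 2
  Position 4 ('a'): window [2,4] length 3
  Position 5 ('h'): window [2,5] length 4 -- new best
  Position 6 ('c'): window [2,6] length 5 -- new best
  Position 7 ('d'): window [2,7] length 6 -- new best
  Position 8 ('d'): repeat (last at 7), move window start to 8
  Position 8 ('d'): window [8,8] length 1
  Position 9 ('h'): window [8,9] length 2
  Position 10 ('d'): repeat (last at 8), move window start to 9
  Position 10 ('d'): window [9,10] length 2
Longest substring with no repeats: "beahcd" with length 6

6


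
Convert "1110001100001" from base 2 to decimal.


Input: "1110001100001" in base 2
Positional expansion:
  Digit '1' (value 1) x 2^12 = 4096
  Digit '1' (value 1) x 2^11 = 2048
  Digit '1' (value 1) x 2^10 = 1024
  Digit '0' (value 0) x 2^9 = 0
  Digit '0' (value 0) x 2^8 = 0
  Digit '0' (value 0) x 2^7 = 0
  Digit '1' (value 1) x 2^6 = 64
  Digit '1' (value 1) x 2^5 = 32
  Digit '0' (value 0) x 2^4 = 0
  Digit '0' (value 0) x 2^3 = 0
  Digit '0' (value 0) x 2^2 = 0
  Digit '0' (value 0) x 2^1 = 0
  Digit '1' (value 1) x 2^0 = 1
Sum = 7265

7265


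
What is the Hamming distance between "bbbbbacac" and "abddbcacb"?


Comparing "bbbbbacac" and "abddbcacb" position by position:
  Position 0: 'b' vs 'a' => differ
  Position 1: 'b' vs 'b' => same
  Position 2: 'b' vs 'd' => differ
  Position 3: 'b' vs 'd' => differ
  Position 4: 'b' vs 'b' => same
  Position 5: 'a' vs 'c' => differ
  Position 6: 'c' vs 'a' => differ
  Position 7: 'a' vs 'c' => differ
  Position 8: 'c' vs 'b' => differ
Total differences (Hamming distance): 7

7


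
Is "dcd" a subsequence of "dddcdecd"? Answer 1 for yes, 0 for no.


Check if "dcd" is a subsequence of "dddcdecd"
Greedy scan:
  Position 0 ('d'): matches sub[0] = 'd'
  Position 1 ('d'): no match needed
  Position 2 ('d'): no match needed
  Position 3 ('c'): matches sub[1] = 'c'
  Position 4 ('d'): matches sub[2] = 'd'
  Position 5 ('e'): no match needed
  Position 6 ('c'): no match needed
  Position 7 ('d'): no match needed
All 3 characters matched => is a subsequence

1


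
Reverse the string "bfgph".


Input: bfgph
Reading characters right to left:
  Position 4: 'h'
  Position 3: 'p'
  Position 2: 'g'
  Position 1: 'f'
  Position 0: 'b'
Reversed: hpgfb

hpgfb


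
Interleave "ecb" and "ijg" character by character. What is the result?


Interleaving "ecb" and "ijg":
  Position 0: 'e' from first, 'i' from second => "ei"
  Position 1: 'c' from first, 'j' from second => "cj"
  Position 2: 'b' from first, 'g' from second => "bg"
Result: eicjbg

eicjbg


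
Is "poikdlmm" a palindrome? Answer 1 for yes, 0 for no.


Input: poikdlmm
Reversed: mmldkiop
  Compare pos 0 ('p') with pos 7 ('m'): MISMATCH
  Compare pos 1 ('o') with pos 6 ('m'): MISMATCH
  Compare pos 2 ('i') with pos 5 ('l'): MISMATCH
  Compare pos 3 ('k') with pos 4 ('d'): MISMATCH
Result: not a palindrome

0


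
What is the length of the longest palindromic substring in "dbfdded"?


Input: "dbfdded"
Checking substrings for palindromes:
  [4:7] "ded" (len 3) => palindrome
  [3:5] "dd" (len 2) => palindrome
Longest palindromic substring: "ded" with length 3

3


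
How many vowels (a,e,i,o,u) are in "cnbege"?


Input: cnbege
Checking each character:
  'c' at position 0: consonant
  'n' at position 1: consonant
  'b' at position 2: consonant
  'e' at position 3: vowel (running total: 1)
  'g' at position 4: consonant
  'e' at position 5: vowel (running total: 2)
Total vowels: 2

2


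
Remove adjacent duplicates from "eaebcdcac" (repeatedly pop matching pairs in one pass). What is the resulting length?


Input: eaebcdcac
Stack-based adjacent duplicate removal:
  Read 'e': push. Stack: e
  Read 'a': push. Stack: ea
  Read 'e': push. Stack: eae
  Read 'b': push. Stack: eaeb
  Read 'c': push. Stack: eaebc
  Read 'd': push. Stack: eaebcd
  Read 'c': push. Stack: eaebcdc
  Read 'a': push. Stack: eaebcdca
  Read 'c': push. Stack: eaebcdcac
Final stack: "eaebcdcac" (length 9)

9


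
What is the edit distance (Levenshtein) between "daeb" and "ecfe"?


Computing edit distance: "daeb" -> "ecfe"
DP table:
           e    c    f    e
      0    1    2    3    4
  d   1    1    2    3    4
  a   2    2    2    3    4
  e   3    2    3    3    3
  b   4    3    3    4    4
Edit distance = dp[4][4] = 4

4


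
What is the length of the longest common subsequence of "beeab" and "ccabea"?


LCS of "beeab" and "ccabea"
DP table:
           c    c    a    b    e    a
      0    0    0    0    0    0    0
  b   0    0    0    0    1    1    1
  e   0    0    0    0    1    2    2
  e   0    0    0    0    1    2    2
  a   0    0    0    1    1    2    3
  b   0    0    0    1    2    2    3
LCS length = dp[5][6] = 3

3


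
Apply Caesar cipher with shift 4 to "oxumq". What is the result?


Caesar cipher: shift "oxumq" by 4
  'o' (pos 14) + 4 = pos 18 = 's'
  'x' (pos 23) + 4 = pos 1 = 'b'
  'u' (pos 20) + 4 = pos 24 = 'y'
  'm' (pos 12) + 4 = pos 16 = 'q'
  'q' (pos 16) + 4 = pos 20 = 'u'
Result: sbyqu

sbyqu


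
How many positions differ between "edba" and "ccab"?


Comparing "edba" and "ccab" position by position:
  Position 0: 'e' vs 'c' => DIFFER
  Position 1: 'd' vs 'c' => DIFFER
  Position 2: 'b' vs 'a' => DIFFER
  Position 3: 'a' vs 'b' => DIFFER
Positions that differ: 4

4


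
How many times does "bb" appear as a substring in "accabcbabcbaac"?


Searching for "bb" in "accabcbabcbaac"
Scanning each position:
  Position 0: "ac" => no
  Position 1: "cc" => no
  Position 2: "ca" => no
  Position 3: "ab" => no
  Position 4: "bc" => no
  Position 5: "cb" => no
  Position 6: "ba" => no
  Position 7: "ab" => no
  Position 8: "bc" => no
  Position 9: "cb" => no
  Position 10: "ba" => no
  Position 11: "aa" => no
  Position 12: "ac" => no
Total occurrences: 0

0


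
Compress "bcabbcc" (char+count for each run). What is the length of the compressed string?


Input: bcabbcc
Runs:
  'b' x 1 => "b1"
  'c' x 1 => "c1"
  'a' x 1 => "a1"
  'b' x 2 => "b2"
  'c' x 2 => "c2"
Compressed: "b1c1a1b2c2"
Compressed length: 10

10


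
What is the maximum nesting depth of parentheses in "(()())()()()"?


Input: "(()())()()()"
Tracking depth:
  Position 0 '(': depth becomes 1
  Position 1 '(': depth becomes 2
  Position 2 ')': depth becomes 1
  Position 3 '(': depth becomes 2
  Position 4 ')': depth becomes 1
  Position 5 ')': depth becomes 0
  Position 6 '(': depth becomes 1
  Position 7 ')': depth becomes 0
  Position 8 '(': depth becomes 1
  Position 9 ')': depth becomes 0
  Position 10 '(': depth becomes 1
  Position 11 ')': depth becomes 0
Maximum depth reached: 2

2


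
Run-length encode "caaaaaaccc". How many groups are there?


Input: caaaaaaccc
Scanning for consecutive runs:
  Group 1: 'c' x 1 (positions 0-0)
  Group 2: 'a' x 6 (positions 1-6)
  Group 3: 'c' x 3 (positions 7-9)
Total groups: 3

3


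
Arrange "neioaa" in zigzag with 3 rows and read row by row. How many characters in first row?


Zigzag "neioaa" into 3 rows:
Placing characters:
  'n' => row 0
  'e' => row 1
  'i' => row 2
  'o' => row 1
  'a' => row 0
  'a' => row 1
Rows:
  Row 0: "na"
  Row 1: "eoa"
  Row 2: "i"
First row length: 2

2


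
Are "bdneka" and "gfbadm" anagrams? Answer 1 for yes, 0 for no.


Strings: "bdneka", "gfbadm"
Sorted first:  abdekn
Sorted second: abdfgm
Differ at position 3: 'e' vs 'f' => not anagrams

0


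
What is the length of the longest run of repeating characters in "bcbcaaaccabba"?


Input: "bcbcaaaccabba"
Scanning for longest run:
  Position 1 ('c'): new char, reset run to 1
  Position 2 ('b'): new char, reset run to 1
  Position 3 ('c'): new char, reset run to 1
  Position 4 ('a'): new char, reset run to 1
  Position 5 ('a'): continues run of 'a', length=2
  Position 6 ('a'): continues run of 'a', length=3
  Position 7 ('c'): new char, reset run to 1
  Position 8 ('c'): continues run of 'c', length=2
  Position 9 ('a'): new char, reset run to 1
  Position 10 ('b'): new char, reset run to 1
  Position 11 ('b'): continues run of 'b', length=2
  Position 12 ('a'): new char, reset run to 1
Longest run: 'a' with length 3

3


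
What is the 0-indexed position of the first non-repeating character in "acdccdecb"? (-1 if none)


Input: acdccdecb
Character frequencies:
  'a': 1
  'b': 1
  'c': 4
  'd': 2
  'e': 1
Scanning left to right for freq == 1:
  Position 0 ('a'): unique! => answer = 0

0


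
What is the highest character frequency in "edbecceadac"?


Input: edbecceadac
Character counts:
  'a': 2
  'b': 1
  'c': 3
  'd': 2
  'e': 3
Maximum frequency: 3

3


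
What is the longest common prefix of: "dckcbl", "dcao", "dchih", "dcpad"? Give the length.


Words: dckcbl, dcao, dchih, dcpad
  Position 0: all 'd' => match
  Position 1: all 'c' => match
  Position 2: ('k', 'a', 'h', 'p') => mismatch, stop
LCP = "dc" (length 2)

2


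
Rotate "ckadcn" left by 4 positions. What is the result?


Input: "ckadcn", rotate left by 4
First 4 characters: "ckad"
Remaining characters: "cn"
Concatenate remaining + first: "cn" + "ckad" = "cnckad"

cnckad


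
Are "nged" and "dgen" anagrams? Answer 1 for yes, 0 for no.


Strings: "nged", "dgen"
Sorted first:  degn
Sorted second: degn
Sorted forms match => anagrams

1


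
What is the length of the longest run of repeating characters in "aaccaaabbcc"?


Input: "aaccaaabbcc"
Scanning for longest run:
  Position 1 ('a'): continues run of 'a', length=2
  Position 2 ('c'): new char, reset run to 1
  Position 3 ('c'): continues run of 'c', length=2
  Position 4 ('a'): new char, reset run to 1
  Position 5 ('a'): continues run of 'a', length=2
  Position 6 ('a'): continues run of 'a', length=3
  Position 7 ('b'): new char, reset run to 1
  Position 8 ('b'): continues run of 'b', length=2
  Position 9 ('c'): new char, reset run to 1
  Position 10 ('c'): continues run of 'c', length=2
Longest run: 'a' with length 3

3


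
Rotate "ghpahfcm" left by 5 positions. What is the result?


Input: "ghpahfcm", rotate left by 5
First 5 characters: "ghpah"
Remaining characters: "fcm"
Concatenate remaining + first: "fcm" + "ghpah" = "fcmghpah"

fcmghpah


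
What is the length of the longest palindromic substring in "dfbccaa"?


Input: "dfbccaa"
Checking substrings for palindromes:
  [3:5] "cc" (len 2) => palindrome
  [5:7] "aa" (len 2) => palindrome
Longest palindromic substring: "cc" with length 2

2


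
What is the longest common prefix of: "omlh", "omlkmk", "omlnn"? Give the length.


Words: omlh, omlkmk, omlnn
  Position 0: all 'o' => match
  Position 1: all 'm' => match
  Position 2: all 'l' => match
  Position 3: ('h', 'k', 'n') => mismatch, stop
LCP = "oml" (length 3)

3


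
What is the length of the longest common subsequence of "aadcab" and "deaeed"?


LCS of "aadcab" and "deaeed"
DP table:
           d    e    a    e    e    d
      0    0    0    0    0    0    0
  a   0    0    0    1    1    1    1
  a   0    0    0    1    1    1    1
  d   0    1    1    1    1    1    2
  c   0    1    1    1    1    1    2
  a   0    1    1    2    2    2    2
  b   0    1    1    2    2    2    2
LCS length = dp[6][6] = 2

2


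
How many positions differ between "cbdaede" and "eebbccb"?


Comparing "cbdaede" and "eebbccb" position by position:
  Position 0: 'c' vs 'e' => DIFFER
  Position 1: 'b' vs 'e' => DIFFER
  Position 2: 'd' vs 'b' => DIFFER
  Position 3: 'a' vs 'b' => DIFFER
  Position 4: 'e' vs 'c' => DIFFER
  Position 5: 'd' vs 'c' => DIFFER
  Position 6: 'e' vs 'b' => DIFFER
Positions that differ: 7

7
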